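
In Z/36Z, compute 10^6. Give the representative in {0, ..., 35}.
Use repeated squaring. Binary(6) = 110. Walk through the bits of the exponent 6 left-to-right: at each bit after the leading one, square the running value, then multiply by 10 if the bit is 1 (always reducing mod 36):
  bit 1 = 1 (leading): start with 10.
  bit 2 = 1: square 10^2 = 100 ≡ 28; bit is 1, so multiply 28·10 = 280 ≡ 28 (mod 36).
  bit 3 = 0: square 28^2 = 784 ≡ 28 (mod 36).
Final value: 10^6 ≡ 28 (mod 36).

Final answer: 28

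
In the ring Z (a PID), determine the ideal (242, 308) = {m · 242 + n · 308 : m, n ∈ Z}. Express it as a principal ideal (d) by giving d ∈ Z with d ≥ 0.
In the PID Z, (a, b) is generated by gcd(a, b). Compute gcd(308, 242) with the extended Euclidean algorithm, tracking rows (r, s, t) with s·308 + t·242 = r:
  row A: (308, 1, 0)   [1·308 + 0·242 = 308]
  row B: (242, 0, 1)   [0·308 + 1·242 = 242]
  308 = 1·242 + 66   → row C = row A − 1·row B = (66, 1, −1)   [check: 1·308 − 1·242 = 66]
  242 = 3·66 + 44   → row D = row B − 3·row C = (44, −3, 4)   [check: −3·308 + 4·242 = 44]
  66 = 1·44 + 22   → row E = row C − 1·row D = (22, 4, −5)   [check: 4·308 − 5·242 = 22]
  44 = 2·22 + 0   → remainder 0, stop. gcd = 22 (last nonzero row E).
So gcd(242, 308) = 22, with Bézout identity 4·308 − 5·242 = 22. Containment (⊇): the Bézout identity exhibits 22 as an element of (242, 308), giving (22) ⊆ (242, 308). Containment (⊆): since 22 | 242 and 22 | 308 (242 = 22·11, 308 = 22·14), every Z-linear combination of 242 and 308 is divisible by 22, so (242, 308) ⊆ (22). Therefore (242, 308) = (22), d = 22.

Final answer: (242, 308) = (22); d = 22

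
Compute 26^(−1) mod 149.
Apply the extended Euclidean algorithm to (149, 26), tracking rows (r, s, t) with s·149 + t·26 = r. Each division r_prev = q·r_cur + r_new produces the new row as (previous row) − q·(current row):
  row A: (149, 1, 0)   [1·149 + 0·26 = 149]
  row B: (26, 0, 1)   [0·149 + 1·26 = 26]
  149 = 5·26 + 19   → row C = row A − 5·row B = (19, 1, −5)   [check: 1·149 − 5·26 = 19]
  26 = 1·19 + 7   → row D = row B − 1·row C = (7, −1, 6)   [check: −1·149 + 6·26 = 7]
  19 = 2·7 + 5   → row E = row C − 2·row D = (5, 3, −17)   [check: 3·149 − 17·26 = 5]
  7 = 1·5 + 2   → row F = row D − 1·row E = (2, −4, 23)   [check: −4·149 + 23·26 = 2]
  5 = 2·2 + 1   → row G = row E − 2·row F = (1, 11, −63)   [check: 11·149 − 63·26 = 1]
  2 = 2·1 + 0   → remainder 0, stop. gcd = 1 (last nonzero row G).
The gcd is 1, so 26 is invertible mod 149. The last nonzero row gives 11·149 − 63·26 = 1, so t = −63. So 26^(−1) ≡ −63 ≡ 86 (mod 149). Verify: 26 · 86 = 2236 ≡ 1 (mod 149). ✓

Final answer: 26^(−1) ≡ 86 (mod 149)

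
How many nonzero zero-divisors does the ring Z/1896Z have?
In Z/1896Z each nonzero element is either a unit (gcd with 1896 is 1) or a zero-divisor (gcd > 1). The number of units is φ(1896): factorise 1896 = 2^3 · 3 · 79, so φ(1896) = (2^3 − 2^2) · (3 − 1) · (79 − 1) = 4 · 2 · 78 = 624. The nonzero elements number 1896 − 1 = 1895. Hence the nonzero zero-divisors number 1895 − 624 = 1271.

Final answer: Z/1896Z has 1271 nonzero zero-divisors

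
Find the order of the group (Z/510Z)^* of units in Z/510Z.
(Z/510Z)^* consists of the classes a with gcd(a, 510) = 1, so its order is φ(510). φ is multiplicative, with φ(p^e) = p^e − p^(e−1). Factorise 510 = 2 · 3 · 5 · 17. Then
  φ(510) = (2 − 1) · (3 − 1) · (5 − 1) · (17 − 1) = 1 · 2 · 4 · 16 = 128.
Thus |(Z/510Z)^*| = 128.

Final answer: |(Z/510Z)^*| = 128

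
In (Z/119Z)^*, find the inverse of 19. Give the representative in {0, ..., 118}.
19^(−1) ≡ 94 (mod 119)

Apply the extended Euclidean algorithm to (119, 19), tracking rows (r, s, t) with s·119 + t·19 = r. Each division r_prev = q·r_cur + r_new produces the new row as (previous row) − q·(current row):
  row A: (119, 1, 0)   [1·119 + 0·19 = 119]
  row B: (19, 0, 1)   [0·119 + 1·19 = 19]
  119 = 6·19 + 5   → row C = row A − 6·row B = (5, 1, −6)   [check: 1·119 − 6·19 = 5]
  19 = 3·5 + 4   → row D = row B − 3·row C = (4, −3, 19)   [check: −3·119 + 19·19 = 4]
  5 = 1·4 + 1   → row E = row C − 1·row D = (1, 4, −25)   [check: 4·119 − 25·19 = 1]
  4 = 4·1 + 0   → remainder 0, stop. gcd = 1 (last nonzero row E).
The gcd is 1, so 19 is invertible mod 119. The last nonzero row gives 4·119 − 25·19 = 1, so t = −25. So 19^(−1) ≡ −25 ≡ 94 (mod 119). Verify: 19 · 94 = 1786 ≡ 1 (mod 119). ✓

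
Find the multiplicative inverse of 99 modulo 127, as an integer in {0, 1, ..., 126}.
Apply the extended Euclidean algorithm to (127, 99), tracking rows (r, s, t) with s·127 + t·99 = r. Each division r_prev = q·r_cur + r_new produces the new row as (previous row) − q·(current row):
  row A: (127, 1, 0)   [1·127 + 0·99 = 127]
  row B: (99, 0, 1)   [0·127 + 1·99 = 99]
  127 = 1·99 + 28   → row C = row A − 1·row B = (28, 1, −1)   [check: 1·127 − 1·99 = 28]
  99 = 3·28 + 15   → row D = row B − 3·row C = (15, −3, 4)   [check: −3·127 + 4·99 = 15]
  28 = 1·15 + 13   → row E = row C − 1·row D = (13, 4, −5)   [check: 4·127 − 5·99 = 13]
  15 = 1·13 + 2   → row F = row D − 1·row E = (2, −7, 9)   [check: −7·127 + 9·99 = 2]
  13 = 6·2 + 1   → row G = row E − 6·row F = (1, 46, −59)   [check: 46·127 − 59·99 = 1]
  2 = 2·1 + 0   → remainder 0, stop. gcd = 1 (last nonzero row G).
The gcd is 1, so 99 is invertible mod 127. The last nonzero row gives 46·127 − 59·99 = 1, so t = −59. So 99^(−1) ≡ −59 ≡ 68 (mod 127). Verify: 99 · 68 = 6732 ≡ 1 (mod 127). ✓

Final answer: 99^(−1) ≡ 68 (mod 127)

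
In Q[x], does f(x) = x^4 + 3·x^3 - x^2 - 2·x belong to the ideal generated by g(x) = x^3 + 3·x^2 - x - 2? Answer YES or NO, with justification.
In Q[x] the ideal (g) consists of all multiples of g, so f ∈ (g) iff g | f, i.e. iff the remainder of f on division by g is 0. Divide f by g (g is monic, so eliminate the leading term of the running remainder at each step):
  leading term x^4: subtract (x)·g(x) = x^4 + 3·x^3 - x^2 - 2·x, leaving 0
The remainder is 0, so f(x) = g(x) · h(x) with h(x) = x. Hence g | f, i.e. f ∈ (g).

Final answer: YES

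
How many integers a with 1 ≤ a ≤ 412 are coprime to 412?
The number of a ∈ {1, ..., 412} with gcd(a, 412) = 1 is by definition Euler's totient φ(412). φ is multiplicative, with φ(p^e) = p^e − p^(e−1). Factorise 412 = 2^2 · 103. Then
  φ(412) = (2^2 − 2^1) · (103 − 1) = 2 · 102 = 204.
So there are 204 such integers.

Final answer: 204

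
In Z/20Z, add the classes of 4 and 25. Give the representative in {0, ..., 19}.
Reduce the summands first: 25 ≡ 5 (mod 20), so 4 + 25 ≡ 4 + 5 (mod 20). 4 + 5 = 9; 9 = 0·20 + 9, so (4 + 25) mod 20 = 9.

Final answer: 9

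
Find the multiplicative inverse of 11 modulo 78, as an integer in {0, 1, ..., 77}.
Apply the extended Euclidean algorithm to (78, 11), tracking rows (r, s, t) with s·78 + t·11 = r. Each division r_prev = q·r_cur + r_new produces the new row as (previous row) − q·(current row):
  row A: (78, 1, 0)   [1·78 + 0·11 = 78]
  row B: (11, 0, 1)   [0·78 + 1·11 = 11]
  78 = 7·11 + 1   → row C = row A − 7·row B = (1, 1, −7)   [check: 1·78 − 7·11 = 1]
  11 = 11·1 + 0   → remainder 0, stop. gcd = 1 (last nonzero row C).
The gcd is 1, so 11 is invertible mod 78. The last nonzero row gives 1·78 − 7·11 = 1, so t = −7. So 11^(−1) ≡ −7 ≡ 71 (mod 78). Verify: 11 · 71 = 781 ≡ 1 (mod 78). ✓

Final answer: 11^(−1) ≡ 71 (mod 78)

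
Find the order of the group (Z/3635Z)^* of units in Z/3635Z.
(Z/3635Z)^* consists of the classes a with gcd(a, 3635) = 1, so its order is φ(3635). φ is multiplicative, with φ(p^e) = p^e − p^(e−1). Factorise 3635 = 5 · 727. Then
  φ(3635) = (5 − 1) · (727 − 1) = 4 · 726 = 2904.
Thus |(Z/3635Z)^*| = 2904.

Final answer: |(Z/3635Z)^*| = 2904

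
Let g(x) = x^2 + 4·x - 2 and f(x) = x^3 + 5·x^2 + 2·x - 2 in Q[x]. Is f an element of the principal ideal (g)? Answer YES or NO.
In Q[x] the ideal (g) consists of all multiples of g, so f ∈ (g) iff g | f, i.e. iff the remainder of f on division by g is 0. Divide f by g (g is monic, so eliminate the leading term of the running remainder at each step):
  leading term x^3: subtract (x)·g(x) = x^3 + 4·x^2 - 2·x, leaving x^2 + 4·x - 2
  leading term x^2: subtract (1)·g(x) = x^2 + 4·x - 2, leaving 0
The remainder is 0, so f(x) = g(x) · h(x) with h(x) = x + 1. Hence g | f, i.e. f ∈ (g).

Final answer: YES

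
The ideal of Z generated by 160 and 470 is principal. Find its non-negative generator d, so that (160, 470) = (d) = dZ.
In the PID Z, (a, b) is generated by gcd(a, b). Compute gcd(470, 160) with the extended Euclidean algorithm, tracking rows (r, s, t) with s·470 + t·160 = r:
  row A: (470, 1, 0)   [1·470 + 0·160 = 470]
  row B: (160, 0, 1)   [0·470 + 1·160 = 160]
  470 = 2·160 + 150   → row C = row A − 2·row B = (150, 1, −2)   [check: 1·470 − 2·160 = 150]
  160 = 1·150 + 10   → row D = row B − 1·row C = (10, −1, 3)   [check: −1·470 + 3·160 = 10]
  150 = 15·10 + 0   → remainder 0, stop. gcd = 10 (last nonzero row D).
So gcd(160, 470) = 10, with Bézout identity −1·470 + 3·160 = 10. Containment (⊇): the Bézout identity exhibits 10 as an element of (160, 470), giving (10) ⊆ (160, 470). Containment (⊆): since 10 | 160 and 10 | 470 (160 = 10·16, 470 = 10·47), every Z-linear combination of 160 and 470 is divisible by 10, so (160, 470) ⊆ (10). Therefore (160, 470) = (10), d = 10.

Final answer: (160, 470) = (10); d = 10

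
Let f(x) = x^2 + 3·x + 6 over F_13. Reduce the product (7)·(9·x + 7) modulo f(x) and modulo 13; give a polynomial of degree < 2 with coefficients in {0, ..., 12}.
a · b ≡ 11·x + 10 (mod f(x))

Multiply as integer polynomials: a · b = 63·x + 49. Reducing coefficients mod 13: a · b ≡ 11·x + 10. This already has degree < 2, so no reduction by f is needed. Hence a · b ≡ 11·x + 10 in F_13[x]/(f).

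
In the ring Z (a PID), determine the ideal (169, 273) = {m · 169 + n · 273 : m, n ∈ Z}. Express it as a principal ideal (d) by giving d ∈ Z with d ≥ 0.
In the PID Z, (a, b) is generated by gcd(a, b). Compute gcd(273, 169) with the extended Euclidean algorithm, tracking rows (r, s, t) with s·273 + t·169 = r:
  row A: (273, 1, 0)   [1·273 + 0·169 = 273]
  row B: (169, 0, 1)   [0·273 + 1·169 = 169]
  273 = 1·169 + 104   → row C = row A − 1·row B = (104, 1, −1)   [check: 1·273 − 1·169 = 104]
  169 = 1·104 + 65   → row D = row B − 1·row C = (65, −1, 2)   [check: −1·273 + 2·169 = 65]
  104 = 1·65 + 39   → row E = row C − 1·row D = (39, 2, −3)   [check: 2·273 − 3·169 = 39]
  65 = 1·39 + 26   → row F = row D − 1·row E = (26, −3, 5)   [check: −3·273 + 5·169 = 26]
  39 = 1·26 + 13   → row G = row E − 1·row F = (13, 5, −8)   [check: 5·273 − 8·169 = 13]
  26 = 2·13 + 0   → remainder 0, stop. gcd = 13 (last nonzero row G).
So gcd(169, 273) = 13, with Bézout identity 5·273 − 8·169 = 13. Containment (⊇): the Bézout identity exhibits 13 as an element of (169, 273), giving (13) ⊆ (169, 273). Containment (⊆): since 13 | 169 and 13 | 273 (169 = 13·13, 273 = 13·21), every Z-linear combination of 169 and 273 is divisible by 13, so (169, 273) ⊆ (13). Therefore (169, 273) = (13), d = 13.

Final answer: (169, 273) = (13); d = 13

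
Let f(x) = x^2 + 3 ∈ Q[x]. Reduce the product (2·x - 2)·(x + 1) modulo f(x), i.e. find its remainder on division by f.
a · b ≡ -8 (mod f(x))

First multiply in Q[x] without reducing: a · b = 2·x^2 - 2. Now divide by f(x) = x^2 + 3, eliminating the leading term at each step:
  leading term 2·x^2: subtract (2)·f(x) = 2·x^2 + 6, leaving -8
The degree is now < 2, so this is the remainder. Hence a · b ≡ -8 in Q[x]/(f).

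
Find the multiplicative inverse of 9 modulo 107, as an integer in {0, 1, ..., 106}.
Apply the extended Euclidean algorithm to (107, 9), tracking rows (r, s, t) with s·107 + t·9 = r. Each division r_prev = q·r_cur + r_new produces the new row as (previous row) − q·(current row):
  row A: (107, 1, 0)   [1·107 + 0·9 = 107]
  row B: (9, 0, 1)   [0·107 + 1·9 = 9]
  107 = 11·9 + 8   → row C = row A − 11·row B = (8, 1, −11)   [check: 1·107 − 11·9 = 8]
  9 = 1·8 + 1   → row D = row B − 1·row C = (1, −1, 12)   [check: −1·107 + 12·9 = 1]
  8 = 8·1 + 0   → remainder 0, stop. gcd = 1 (last nonzero row D).
The gcd is 1, so 9 is invertible mod 107. The last nonzero row gives −1·107 + 12·9 = 1, so t = 12. So 9^(−1) ≡ 12 (mod 107). Verify: 9 · 12 = 108 ≡ 1 (mod 107). ✓

Final answer: 9^(−1) ≡ 12 (mod 107)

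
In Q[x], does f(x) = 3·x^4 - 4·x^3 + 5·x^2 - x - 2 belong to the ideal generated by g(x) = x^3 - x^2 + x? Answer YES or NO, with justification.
NO

In Q[x] the ideal (g) consists of all multiples of g, so f ∈ (g) iff g | f, i.e. iff the remainder of f on division by g is 0. Divide f by g (g is monic, so eliminate the leading term of the running remainder at each step):
  leading term 3·x^4: subtract (3·x)·g(x) = 3·x^4 - 3·x^3 + 3·x^2, leaving -x^3 + 2·x^2 - x - 2
  leading term -x^3: subtract (-1)·g(x) = -x^3 + x^2 - x, leaving x^2 - 2
The remainder r(x) = x^2 - 2 ≠ 0 (and deg r < deg g), so g ∤ f, i.e. f ∉ (g).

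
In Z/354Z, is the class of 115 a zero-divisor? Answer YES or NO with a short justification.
gcd(115, 354) = 1, so 115 is a unit in Z/354Z (it has a multiplicative inverse). A unit cannot be a zero-divisor: if 115·b ≡ 0 then multiplying both sides by 115^(−1) gives b ≡ 0. So 115 is not a zero-divisor.

Final answer: NO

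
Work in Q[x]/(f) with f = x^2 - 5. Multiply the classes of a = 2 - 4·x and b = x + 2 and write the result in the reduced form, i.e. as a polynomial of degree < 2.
First multiply in Q[x] without reducing: a · b = -4·x^2 - 6·x + 4. Now divide by f(x) = x^2 - 5, eliminating the leading term at each step:
  leading term -4·x^2: subtract (-4)·f(x) = 20 - 4·x^2, leaving -6·x - 16
The degree is now < 2, so this is the remainder. Hence a · b ≡ -6·x - 16 in Q[x]/(f).

Final answer: a · b ≡ -6·x - 16 (mod f(x))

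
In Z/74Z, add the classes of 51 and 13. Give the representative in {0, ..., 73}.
Both summands are already reduced mod 74. 51 + 13 = 64; 64 = 0·74 + 64, so (51 + 13) mod 74 = 64.

Final answer: 64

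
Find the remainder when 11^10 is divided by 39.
Use repeated squaring. Binary(10) = 1010. Walk through the bits of the exponent 10 left-to-right: at each bit after the leading one, square the running value, then multiply by 11 if the bit is 1 (always reducing mod 39):
  bit 1 = 1 (leading): start with 11.
  bit 2 = 0: square 11^2 = 121 ≡ 4 (mod 39).
  bit 3 = 1: square 4^2 = 16; bit is 1, so multiply 16·11 = 176 ≡ 20 (mod 39).
  bit 4 = 0: square 20^2 = 400 ≡ 10 (mod 39).
Final value: 11^10 ≡ 10 (mod 39).

Final answer: 10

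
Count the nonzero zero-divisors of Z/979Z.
Z/979Z has 98 nonzero zero-divisors

In Z/979Z each nonzero element is either a unit (gcd with 979 is 1) or a zero-divisor (gcd > 1). The number of units is φ(979): factorise 979 = 11 · 89, so φ(979) = (11 − 1) · (89 − 1) = 10 · 88 = 880. The nonzero elements number 979 − 1 = 978. Hence the nonzero zero-divisors number 978 − 880 = 98.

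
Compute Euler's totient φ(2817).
φ is multiplicative, with φ(p^e) = p^e − p^(e−1). Factorise 2817 = 3^2 · 313. Then
  φ(2817) = (3^2 − 3^1) · (313 − 1) = 6 · 312 = 1872.

Final answer: φ(2817) = 1872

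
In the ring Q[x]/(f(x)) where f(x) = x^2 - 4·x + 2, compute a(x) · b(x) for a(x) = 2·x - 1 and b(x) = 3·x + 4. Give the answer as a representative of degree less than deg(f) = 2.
a · b ≡ 29·x - 16 (mod f(x))

First multiply in Q[x] without reducing: a · b = 6·x^2 + 5·x - 4. Now divide by f(x) = x^2 - 4·x + 2, eliminating the leading term at each step:
  leading term 6·x^2: subtract (6)·f(x) = 6·x^2 - 24·x + 12, leaving 29·x - 16
The degree is now < 2, so this is the remainder. Hence a · b ≡ 29·x - 16 in Q[x]/(f).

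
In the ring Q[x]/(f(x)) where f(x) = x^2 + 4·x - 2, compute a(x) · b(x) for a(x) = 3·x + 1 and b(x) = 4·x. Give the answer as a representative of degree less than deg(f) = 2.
a · b ≡ 24 - 44·x (mod f(x))

First multiply in Q[x] without reducing: a · b = 12·x^2 + 4·x. Now divide by f(x) = x^2 + 4·x - 2, eliminating the leading term at each step:
  leading term 12·x^2: subtract (12)·f(x) = 12·x^2 + 48·x - 24, leaving 24 - 44·x
The degree is now < 2, so this is the remainder. Hence a · b ≡ 24 - 44·x in Q[x]/(f).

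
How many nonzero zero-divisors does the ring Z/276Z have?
Z/276Z has 187 nonzero zero-divisors

In Z/276Z each nonzero element is either a unit (gcd with 276 is 1) or a zero-divisor (gcd > 1). The number of units is φ(276): factorise 276 = 2^2 · 3 · 23, so φ(276) = (2^2 − 2^1) · (3 − 1) · (23 − 1) = 2 · 2 · 22 = 88. The nonzero elements number 276 − 1 = 275. Hence the nonzero zero-divisors number 275 − 88 = 187.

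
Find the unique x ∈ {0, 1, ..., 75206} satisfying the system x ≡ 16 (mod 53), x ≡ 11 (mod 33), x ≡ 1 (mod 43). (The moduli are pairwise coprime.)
The moduli 53, 33, 43 are pairwise coprime, so by the CRT there is a unique solution mod 53·33·43 = 75207.
Solve by successive substitution. Start with x ≡ 16 (mod 53).
  Combine with x ≡ 11 (mod 33): write x = 16 + 53·t and require 16 + 53·t ≡ 11 (mod 33), i.e. 53·t ≡ 11 − 16 ≡ 28 (mod 33). Since 53^(−1) ≡ 5 (mod 33) (53 ≡ 20 (mod 33)), t ≡ 5·28 ≡ 8 (mod 33). So x ≡ 16 + 53·8 = 440 (mod 1749).
  Combine with x ≡ 1 (mod 43): write x = 440 + 1749·t and require 440 + 1749·t ≡ 1 (mod 43), i.e. 1749·t ≡ 1 − 440 ≡ 34 (mod 43). Since 1749^(−1) ≡ 3 (mod 43) (1749 ≡ 29 (mod 43)), t ≡ 3·34 ≡ 16 (mod 43). So x ≡ 440 + 1749·16 = 28424 (mod 75207).
Unique solution in [0, 75207): x = 28424.

Final answer: x ≡ 28424 (mod 75207); the representative in [0, 75207) is 28424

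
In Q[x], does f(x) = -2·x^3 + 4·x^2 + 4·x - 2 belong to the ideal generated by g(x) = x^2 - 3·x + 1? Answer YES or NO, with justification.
YES

In Q[x] the ideal (g) consists of all multiples of g, so f ∈ (g) iff g | f, i.e. iff the remainder of f on division by g is 0. Divide f by g (g is monic, so eliminate the leading term of the running remainder at each step):
  leading term -2·x^3: subtract (-2·x)·g(x) = -2·x^3 + 6·x^2 - 2·x, leaving -2·x^2 + 6·x - 2
  leading term -2·x^2: subtract (-2)·g(x) = -2·x^2 + 6·x - 2, leaving 0
The remainder is 0, so f(x) = g(x) · h(x) with h(x) = -2·x - 2. Hence g | f, i.e. f ∈ (g).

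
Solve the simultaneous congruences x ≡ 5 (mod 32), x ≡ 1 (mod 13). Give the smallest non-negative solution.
x ≡ 261 (mod 416); the representative in [0, 416) is 261

The moduli 32, 13 are pairwise coprime, so by the CRT there is a unique solution mod 32·13 = 416.
Solve by successive substitution. Start with x ≡ 5 (mod 32).
  Combine with x ≡ 1 (mod 13): write x = 5 + 32·t and require 5 + 32·t ≡ 1 (mod 13), i.e. 32·t ≡ 1 − 5 ≡ 9 (mod 13). Since 32^(−1) ≡ 11 (mod 13) (32 ≡ 6 (mod 13)), t ≡ 11·9 ≡ 8 (mod 13). So x ≡ 5 + 32·8 = 261 (mod 416).
Unique solution in [0, 416): x = 261.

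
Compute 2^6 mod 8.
0

Use repeated squaring. Binary(6) = 110. Walk through the bits of the exponent 6 left-to-right: at each bit after the leading one, square the running value, then multiply by 2 if the bit is 1 (always reducing mod 8):
  bit 1 = 1 (leading): start with 2.
  bit 2 = 1: square 2^2 = 4; bit is 1, so multiply 4·2 = 8 ≡ 0 (mod 8).
  bit 3 = 0: square 0^2 = 0 (mod 8).
Final value: 2^6 ≡ 0 (mod 8).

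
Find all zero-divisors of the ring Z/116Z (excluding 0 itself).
nonzero zero-divisors of Z/116Z = {2, 4, 6, 8, 10, 12, 14, 16, 18, 20, 22, 24, 26, 28, 29, 30, 32, 34, 36, 38, 40, 42, 44, 46, 48, 50, 52, 54, 56, 58, 60, 62, 64, 66, 68, 70, 72, 74, 76, 78, 80, 82, 84, 86, 87, 88, 90, 92, 94, 96, 98, 100, 102, 104, 106, 108, 110, 112, 114}

An element a ∈ Z/116Z (with a ≠ 0) is a zero-divisor iff gcd(a, 116) > 1 (because a is a unit precisely when gcd(a, n) = 1, and in Z/nZ every nonzero, non-unit element is a zero-divisor). Scan a = 1, ..., 115 and keep those with gcd(a, 116) > 1:
  gcd(2, 116) = 2, gcd(4, 116) = 4, gcd(6, 116) = 2, gcd(8, 116) = 4, gcd(10, 116) = 2, gcd(12, 116) = 4, gcd(14, 116) = 2, gcd(16, 116) = 4, gcd(18, 116) = 2, gcd(20, 116) = 4, gcd(22, 116) = 2, gcd(24, 116) = 4, gcd(26, 116) = 2, gcd(28, 116) = 4, gcd(29, 116) = 29, gcd(30, 116) = 2, gcd(32, 116) = 4, gcd(34, 116) = 2, gcd(36, 116) = 4, gcd(38, 116) = 2, gcd(40, 116) = 4, gcd(42, 116) = 2, gcd(44, 116) = 4, gcd(46, 116) = 2, gcd(48, 116) = 4, gcd(50, 116) = 2, gcd(52, 116) = 4, gcd(54, 116) = 2, gcd(56, 116) = 4, gcd(58, 116) = 58, gcd(60, 116) = 4, gcd(62, 116) = 2, gcd(64, 116) = 4, gcd(66, 116) = 2, gcd(68, 116) = 4, gcd(70, 116) = 2, gcd(72, 116) = 4, gcd(74, 116) = 2, gcd(76, 116) = 4, gcd(78, 116) = 2, gcd(80, 116) = 4, gcd(82, 116) = 2, gcd(84, 116) = 4, gcd(86, 116) = 2, gcd(87, 116) = 29, gcd(88, 116) = 4, gcd(90, 116) = 2, gcd(92, 116) = 4, gcd(94, 116) = 2, gcd(96, 116) = 4, gcd(98, 116) = 2, gcd(100, 116) = 4, gcd(102, 116) = 2, gcd(104, 116) = 4, gcd(106, 116) = 2, gcd(108, 116) = 4, gcd(110, 116) = 2, gcd(112, 116) = 4, gcd(114, 116) = 2.
All other a ∈ {1, ..., 115} have gcd(a, 116) = 1 and are units. So the nonzero zero-divisors are exactly the 59 values of a appearing in this scan.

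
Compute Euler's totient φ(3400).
φ(3400) = 1280

φ is multiplicative, with φ(p^e) = p^e − p^(e−1). Factorise 3400 = 2^3 · 5^2 · 17. Then
  φ(3400) = (2^3 − 2^2) · (5^2 − 5^1) · (17 − 1) = 4 · 20 · 16 = 1280.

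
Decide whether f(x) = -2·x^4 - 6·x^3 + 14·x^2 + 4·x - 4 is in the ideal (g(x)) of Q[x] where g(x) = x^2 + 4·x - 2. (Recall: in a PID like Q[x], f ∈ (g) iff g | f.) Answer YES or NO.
YES

In Q[x] the ideal (g) consists of all multiples of g, so f ∈ (g) iff g | f, i.e. iff the remainder of f on division by g is 0. Divide f by g (g is monic, so eliminate the leading term of the running remainder at each step):
  leading term -2·x^4: subtract (-2·x^2)·g(x) = -2·x^4 - 8·x^3 + 4·x^2, leaving 2·x^3 + 10·x^2 + 4·x - 4
  leading term 2·x^3: subtract (2·x)·g(x) = 2·x^3 + 8·x^2 - 4·x, leaving 2·x^2 + 8·x - 4
  leading term 2·x^2: subtract (2)·g(x) = 2·x^2 + 8·x - 4, leaving 0
The remainder is 0, so f(x) = g(x) · h(x) with h(x) = -2·x^2 + 2·x + 2. Hence g | f, i.e. f ∈ (g).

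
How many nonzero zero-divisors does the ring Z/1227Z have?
In Z/1227Z each nonzero element is either a unit (gcd with 1227 is 1) or a zero-divisor (gcd > 1). The number of units is φ(1227): factorise 1227 = 3 · 409, so φ(1227) = (3 − 1) · (409 − 1) = 2 · 408 = 816. The nonzero elements number 1227 − 1 = 1226. Hence the nonzero zero-divisors number 1226 − 816 = 410.

Final answer: Z/1227Z has 410 nonzero zero-divisors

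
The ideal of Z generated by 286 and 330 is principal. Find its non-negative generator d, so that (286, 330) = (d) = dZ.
In the PID Z, (a, b) is generated by gcd(a, b). Compute gcd(330, 286) with the extended Euclidean algorithm, tracking rows (r, s, t) with s·330 + t·286 = r:
  row A: (330, 1, 0)   [1·330 + 0·286 = 330]
  row B: (286, 0, 1)   [0·330 + 1·286 = 286]
  330 = 1·286 + 44   → row C = row A − 1·row B = (44, 1, −1)   [check: 1·330 − 1·286 = 44]
  286 = 6·44 + 22   → row D = row B − 6·row C = (22, −6, 7)   [check: −6·330 + 7·286 = 22]
  44 = 2·22 + 0   → remainder 0, stop. gcd = 22 (last nonzero row D).
So gcd(286, 330) = 22, with Bézout identity −6·330 + 7·286 = 22. Containment (⊇): the Bézout identity exhibits 22 as an element of (286, 330), giving (22) ⊆ (286, 330). Containment (⊆): since 22 | 286 and 22 | 330 (286 = 22·13, 330 = 22·15), every Z-linear combination of 286 and 330 is divisible by 22, so (286, 330) ⊆ (22). Therefore (286, 330) = (22), d = 22.

Final answer: (286, 330) = (22); d = 22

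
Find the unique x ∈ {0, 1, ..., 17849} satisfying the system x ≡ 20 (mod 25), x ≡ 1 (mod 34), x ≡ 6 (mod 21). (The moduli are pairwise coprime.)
x ≡ 6495 (mod 17850); the representative in [0, 17850) is 6495

The moduli 25, 34, 21 are pairwise coprime, so by the CRT there is a unique solution mod 25·34·21 = 17850.
Solve by successive substitution. Start with x ≡ 20 (mod 25).
  Combine with x ≡ 1 (mod 34): write x = 20 + 25·t and require 20 + 25·t ≡ 1 (mod 34), i.e. 25·t ≡ 1 − 20 ≡ 15 (mod 34). Since 25^(−1) ≡ 15 (mod 34), t ≡ 15·15 ≡ 21 (mod 34). So x ≡ 20 + 25·21 = 545 (mod 850).
  Combine with x ≡ 6 (mod 21): write x = 545 + 850·t and require 545 + 850·t ≡ 6 (mod 21), i.e. 850·t ≡ 6 − 545 ≡ 7 (mod 21). Since 850^(−1) ≡ 19 (mod 21) (850 ≡ 10 (mod 21)), t ≡ 19·7 ≡ 7 (mod 21). So x ≡ 545 + 850·7 = 6495 (mod 17850).
Unique solution in [0, 17850): x = 6495.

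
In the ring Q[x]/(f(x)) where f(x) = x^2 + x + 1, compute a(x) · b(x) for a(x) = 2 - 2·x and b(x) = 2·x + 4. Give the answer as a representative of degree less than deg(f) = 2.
First multiply in Q[x] without reducing: a · b = -4·x^2 - 4·x + 8. Now divide by f(x) = x^2 + x + 1, eliminating the leading term at each step:
  leading term -4·x^2: subtract (-4)·f(x) = -4·x^2 - 4·x - 4, leaving 12
The degree is now < 2, so this is the remainder. Hence a · b ≡ 12 in Q[x]/(f).

Final answer: a · b ≡ 12 (mod f(x))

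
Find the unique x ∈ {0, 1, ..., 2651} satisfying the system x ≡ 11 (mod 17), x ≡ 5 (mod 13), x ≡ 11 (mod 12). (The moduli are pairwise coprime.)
The moduli 17, 13, 12 are pairwise coprime, so by the CRT there is a unique solution mod 17·13·12 = 2652.
Solve by successive substitution. Start with x ≡ 11 (mod 17).
  Combine with x ≡ 5 (mod 13): write x = 11 + 17·t and require 11 + 17·t ≡ 5 (mod 13), i.e. 17·t ≡ 5 − 11 ≡ 7 (mod 13). Since 17^(−1) ≡ 10 (mod 13) (17 ≡ 4 (mod 13)), t ≡ 10·7 ≡ 5 (mod 13). So x ≡ 11 + 17·5 = 96 (mod 221).
  Combine with x ≡ 11 (mod 12): write x = 96 + 221·t and require 96 + 221·t ≡ 11 (mod 12), i.e. 221·t ≡ 11 − 96 ≡ 11 (mod 12). Since 221^(−1) ≡ 5 (mod 12) (221 ≡ 5 (mod 12)), t ≡ 5·11 ≡ 7 (mod 12). So x ≡ 96 + 221·7 = 1643 (mod 2652).
Unique solution in [0, 2652): x = 1643.

Final answer: x ≡ 1643 (mod 2652); the representative in [0, 2652) is 1643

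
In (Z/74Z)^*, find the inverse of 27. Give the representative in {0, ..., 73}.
27^(−1) ≡ 11 (mod 74)

Apply the extended Euclidean algorithm to (74, 27), tracking rows (r, s, t) with s·74 + t·27 = r. Each division r_prev = q·r_cur + r_new produces the new row as (previous row) − q·(current row):
  row A: (74, 1, 0)   [1·74 + 0·27 = 74]
  row B: (27, 0, 1)   [0·74 + 1·27 = 27]
  74 = 2·27 + 20   → row C = row A − 2·row B = (20, 1, −2)   [check: 1·74 − 2·27 = 20]
  27 = 1·20 + 7   → row D = row B − 1·row C = (7, −1, 3)   [check: −1·74 + 3·27 = 7]
  20 = 2·7 + 6   → row E = row C − 2·row D = (6, 3, −8)   [check: 3·74 − 8·27 = 6]
  7 = 1·6 + 1   → row F = row D − 1·row E = (1, −4, 11)   [check: −4·74 + 11·27 = 1]
  6 = 6·1 + 0   → remainder 0, stop. gcd = 1 (last nonzero row F).
The gcd is 1, so 27 is invertible mod 74. The last nonzero row gives −4·74 + 11·27 = 1, so t = 11. So 27^(−1) ≡ 11 (mod 74). Verify: 27 · 11 = 297 ≡ 1 (mod 74). ✓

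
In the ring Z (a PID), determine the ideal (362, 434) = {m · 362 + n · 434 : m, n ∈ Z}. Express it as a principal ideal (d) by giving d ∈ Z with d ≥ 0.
In the PID Z, (a, b) is generated by gcd(a, b). Compute gcd(434, 362) with the extended Euclidean algorithm, tracking rows (r, s, t) with s·434 + t·362 = r:
  row A: (434, 1, 0)   [1·434 + 0·362 = 434]
  row B: (362, 0, 1)   [0·434 + 1·362 = 362]
  434 = 1·362 + 72   → row C = row A − 1·row B = (72, 1, −1)   [check: 1·434 − 1·362 = 72]
  362 = 5·72 + 2   → row D = row B − 5·row C = (2, −5, 6)   [check: −5·434 + 6·362 = 2]
  72 = 36·2 + 0   → remainder 0, stop. gcd = 2 (last nonzero row D).
So gcd(362, 434) = 2, with Bézout identity −5·434 + 6·362 = 2. Containment (⊇): the Bézout identity exhibits 2 as an element of (362, 434), giving (2) ⊆ (362, 434). Containment (⊆): since 2 | 362 and 2 | 434 (362 = 2·181, 434 = 2·217), every Z-linear combination of 362 and 434 is divisible by 2, so (362, 434) ⊆ (2). Therefore (362, 434) = (2), d = 2.

Final answer: (362, 434) = (2); d = 2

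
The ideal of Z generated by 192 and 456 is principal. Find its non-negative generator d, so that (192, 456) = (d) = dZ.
(192, 456) = (24); d = 24

In the PID Z, (a, b) is generated by gcd(a, b). Compute gcd(456, 192) with the extended Euclidean algorithm, tracking rows (r, s, t) with s·456 + t·192 = r:
  row A: (456, 1, 0)   [1·456 + 0·192 = 456]
  row B: (192, 0, 1)   [0·456 + 1·192 = 192]
  456 = 2·192 + 72   → row C = row A − 2·row B = (72, 1, −2)   [check: 1·456 − 2·192 = 72]
  192 = 2·72 + 48   → row D = row B − 2·row C = (48, −2, 5)   [check: −2·456 + 5·192 = 48]
  72 = 1·48 + 24   → row E = row C − 1·row D = (24, 3, −7)   [check: 3·456 − 7·192 = 24]
  48 = 2·24 + 0   → remainder 0, stop. gcd = 24 (last nonzero row E).
So gcd(192, 456) = 24, with Bézout identity 3·456 − 7·192 = 24. Containment (⊇): the Bézout identity exhibits 24 as an element of (192, 456), giving (24) ⊆ (192, 456). Containment (⊆): since 24 | 192 and 24 | 456 (192 = 24·8, 456 = 24·19), every Z-linear combination of 192 and 456 is divisible by 24, so (192, 456) ⊆ (24). Therefore (192, 456) = (24), d = 24.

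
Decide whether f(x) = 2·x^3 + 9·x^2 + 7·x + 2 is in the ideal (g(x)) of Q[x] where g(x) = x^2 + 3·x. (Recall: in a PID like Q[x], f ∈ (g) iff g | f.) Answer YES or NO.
NO

In Q[x] the ideal (g) consists of all multiples of g, so f ∈ (g) iff g | f, i.e. iff the remainder of f on division by g is 0. Divide f by g (g is monic, so eliminate the leading term of the running remainder at each step):
  leading term 2·x^3: subtract (2·x)·g(x) = 2·x^3 + 6·x^2, leaving 3·x^2 + 7·x + 2
  leading term 3·x^2: subtract (3)·g(x) = 3·x^2 + 9·x, leaving 2 - 2·x
The remainder r(x) = 2 - 2·x ≠ 0 (and deg r < deg g), so g ∤ f, i.e. f ∉ (g).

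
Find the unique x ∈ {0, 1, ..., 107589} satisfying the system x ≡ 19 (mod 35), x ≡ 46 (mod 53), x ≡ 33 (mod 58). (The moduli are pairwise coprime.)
The moduli 35, 53, 58 are pairwise coprime, so by the CRT there is a unique solution mod 35·53·58 = 107590.
Solve by successive substitution. Start with x ≡ 19 (mod 35).
  Combine with x ≡ 46 (mod 53): write x = 19 + 35·t and require 19 + 35·t ≡ 46 (mod 53), i.e. 35·t ≡ 46 − 19 ≡ 27 (mod 53). Since 35^(−1) ≡ 50 (mod 53), t ≡ 50·27 ≡ 25 (mod 53). So x ≡ 19 + 35·25 = 894 (mod 1855).
  Combine with x ≡ 33 (mod 58): write x = 894 + 1855·t and require 894 + 1855·t ≡ 33 (mod 58), i.e. 1855·t ≡ 33 − 894 ≡ 9 (mod 58). Since 1855^(−1) ≡ 57 (mod 58) (1855 ≡ 57 (mod 58)), t ≡ 57·9 ≡ 49 (mod 58). So x ≡ 894 + 1855·49 = 91789 (mod 107590).
Unique solution in [0, 107590): x = 91789.

Final answer: x ≡ 91789 (mod 107590); the representative in [0, 107590) is 91789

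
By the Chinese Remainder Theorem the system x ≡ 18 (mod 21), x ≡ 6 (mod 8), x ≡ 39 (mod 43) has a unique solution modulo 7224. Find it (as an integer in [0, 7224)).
The moduli 21, 8, 43 are pairwise coprime, so by the CRT there is a unique solution mod 21·8·43 = 7224.
Solve by successive substitution. Start with x ≡ 18 (mod 21).
  Combine with x ≡ 6 (mod 8): write x = 18 + 21·t and require 18 + 21·t ≡ 6 (mod 8), i.e. 21·t ≡ 6 − 18 ≡ 4 (mod 8). Since 21^(−1) ≡ 5 (mod 8) (21 ≡ 5 (mod 8)), t ≡ 5·4 ≡ 4 (mod 8). So x ≡ 18 + 21·4 = 102 (mod 168).
  Combine with x ≡ 39 (mod 43): write x = 102 + 168·t and require 102 + 168·t ≡ 39 (mod 43), i.e. 168·t ≡ 39 − 102 ≡ 23 (mod 43). Since 168^(−1) ≡ 32 (mod 43) (168 ≡ 39 (mod 43)), t ≡ 32·23 ≡ 5 (mod 43). So x ≡ 102 + 168·5 = 942 (mod 7224).
Unique solution in [0, 7224): x = 942.

Final answer: x ≡ 942 (mod 7224); the representative in [0, 7224) is 942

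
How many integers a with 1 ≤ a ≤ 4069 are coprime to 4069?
3744

The number of a ∈ {1, ..., 4069} with gcd(a, 4069) = 1 is by definition Euler's totient φ(4069). φ is multiplicative, with φ(p^e) = p^e − p^(e−1). Factorise 4069 = 13 · 313. Then
  φ(4069) = (13 − 1) · (313 − 1) = 12 · 312 = 3744.
So there are 3744 such integers.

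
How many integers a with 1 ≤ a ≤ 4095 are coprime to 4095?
The number of a ∈ {1, ..., 4095} with gcd(a, 4095) = 1 is by definition Euler's totient φ(4095). φ is multiplicative, with φ(p^e) = p^e − p^(e−1). Factorise 4095 = 3^2 · 5 · 7 · 13. Then
  φ(4095) = (3^2 − 3^1) · (5 − 1) · (7 − 1) · (13 − 1) = 6 · 4 · 6 · 12 = 1728.
So there are 1728 such integers.

Final answer: 1728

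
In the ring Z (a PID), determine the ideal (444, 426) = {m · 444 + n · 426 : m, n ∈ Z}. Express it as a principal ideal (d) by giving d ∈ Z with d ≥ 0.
(444, 426) = (6); d = 6

In the PID Z, (a, b) is generated by gcd(a, b). Compute gcd(444, 426) with the extended Euclidean algorithm, tracking rows (r, s, t) with s·444 + t·426 = r:
  row A: (444, 1, 0)   [1·444 + 0·426 = 444]
  row B: (426, 0, 1)   [0·444 + 1·426 = 426]
  444 = 1·426 + 18   → row C = row A − 1·row B = (18, 1, −1)   [check: 1·444 − 1·426 = 18]
  426 = 23·18 + 12   → row D = row B − 23·row C = (12, −23, 24)   [check: −23·444 + 24·426 = 12]
  18 = 1·12 + 6   → row E = row C − 1·row D = (6, 24, −25)   [check: 24·444 − 25·426 = 6]
  12 = 2·6 + 0   → remainder 0, stop. gcd = 6 (last nonzero row E).
So gcd(444, 426) = 6, with Bézout identity 24·444 − 25·426 = 6. Containment (⊇): the Bézout identity exhibits 6 as an element of (444, 426), giving (6) ⊆ (444, 426). Containment (⊆): since 6 | 444 and 6 | 426 (444 = 6·74, 426 = 6·71), every Z-linear combination of 444 and 426 is divisible by 6, so (444, 426) ⊆ (6). Therefore (444, 426) = (6), d = 6.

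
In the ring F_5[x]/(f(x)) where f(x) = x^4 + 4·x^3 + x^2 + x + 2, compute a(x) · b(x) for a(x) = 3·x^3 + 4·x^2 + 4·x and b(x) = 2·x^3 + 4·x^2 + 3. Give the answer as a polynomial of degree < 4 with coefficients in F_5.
a · b ≡ 2·x^3 + x + 2 (mod f(x))

Multiply as integer polynomials: a · b = 6·x^6 + 20·x^5 + 24·x^4 + 25·x^3 + 12·x^2 + 12·x. Reducing coefficients mod 5: a · b ≡ x^6 + 4·x^4 + 2·x^2 + 2·x. Now divide by f(x) = x^4 + 4·x^3 + x^2 + x + 2 in F_5[x], eliminating the leading term at each step:
  leading term x^6: subtract (x^2)·f(x) = x^6 + 4·x^5 + x^4 + x^3 + 2·x^2, leaving x^5 + 3·x^4 + 4·x^3 + 2·x (coefficients mod 5)
  leading term x^5: subtract (x)·f(x) = x^5 + 4·x^4 + x^3 + x^2 + 2·x, leaving 4·x^4 + 3·x^3 + 4·x^2 (coefficients mod 5)
  leading term 4·x^4: subtract (4)·f(x) = 4·x^4 + x^3 + 4·x^2 + 4·x + 3, leaving 2·x^3 + x + 2 (coefficients mod 5)
The degree is now < 4, so this is the remainder. Hence a · b ≡ 2·x^3 + x + 2 in F_5[x]/(f).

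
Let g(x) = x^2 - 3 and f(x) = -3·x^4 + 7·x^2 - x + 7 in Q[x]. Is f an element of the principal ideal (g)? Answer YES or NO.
NO

In Q[x] the ideal (g) consists of all multiples of g, so f ∈ (g) iff g | f, i.e. iff the remainder of f on division by g is 0. Divide f by g (g is monic, so eliminate the leading term of the running remainder at each step):
  leading term -3·x^4: subtract (-3·x^2)·g(x) = -3·x^4 + 9·x^2, leaving -2·x^2 - x + 7
  leading term -2·x^2: subtract (-2)·g(x) = 6 - 2·x^2, leaving 1 - x
The remainder r(x) = 1 - x ≠ 0 (and deg r < deg g), so g ∤ f, i.e. f ∉ (g).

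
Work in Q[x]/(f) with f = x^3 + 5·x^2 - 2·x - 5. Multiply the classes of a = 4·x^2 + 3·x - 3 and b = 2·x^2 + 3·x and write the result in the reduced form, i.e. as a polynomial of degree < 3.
a · b ≡ 129·x^2 - 13·x - 110 (mod f(x))

First multiply in Q[x] without reducing: a · b = 8·x^4 + 18·x^3 + 3·x^2 - 9·x. Now divide by f(x) = x^3 + 5·x^2 - 2·x - 5, eliminating the leading term at each step:
  leading term 8·x^4: subtract (8·x)·f(x) = 8·x^4 + 40·x^3 - 16·x^2 - 40·x, leaving -22·x^3 + 19·x^2 + 31·x
  leading term -22·x^3: subtract (-22)·f(x) = -22·x^3 - 110·x^2 + 44·x + 110, leaving 129·x^2 - 13·x - 110
The degree is now < 3, so this is the remainder. Hence a · b ≡ 129·x^2 - 13·x - 110 in Q[x]/(f).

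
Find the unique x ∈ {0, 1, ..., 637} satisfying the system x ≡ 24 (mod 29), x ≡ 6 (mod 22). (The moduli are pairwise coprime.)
The moduli 29, 22 are pairwise coprime, so by the CRT there is a unique solution mod 29·22 = 638.
Solve by successive substitution. Start with x ≡ 24 (mod 29).
  Combine with x ≡ 6 (mod 22): write x = 24 + 29·t and require 24 + 29·t ≡ 6 (mod 22), i.e. 29·t ≡ 6 − 24 ≡ 4 (mod 22). Since 29^(−1) ≡ 19 (mod 22) (29 ≡ 7 (mod 22)), t ≡ 19·4 ≡ 10 (mod 22). So x ≡ 24 + 29·10 = 314 (mod 638).
Unique solution in [0, 638): x = 314.

Final answer: x ≡ 314 (mod 638); the representative in [0, 638) is 314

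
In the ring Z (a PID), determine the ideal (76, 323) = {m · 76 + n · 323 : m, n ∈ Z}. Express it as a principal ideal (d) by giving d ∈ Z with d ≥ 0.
(76, 323) = (19); d = 19

In the PID Z, (a, b) is generated by gcd(a, b). Compute gcd(323, 76) with the extended Euclidean algorithm, tracking rows (r, s, t) with s·323 + t·76 = r:
  row A: (323, 1, 0)   [1·323 + 0·76 = 323]
  row B: (76, 0, 1)   [0·323 + 1·76 = 76]
  323 = 4·76 + 19   → row C = row A − 4·row B = (19, 1, −4)   [check: 1·323 − 4·76 = 19]
  76 = 4·19 + 0   → remainder 0, stop. gcd = 19 (last nonzero row C).
So gcd(76, 323) = 19, with Bézout identity 1·323 − 4·76 = 19. Containment (⊇): the Bézout identity exhibits 19 as an element of (76, 323), giving (19) ⊆ (76, 323). Containment (⊆): since 19 | 76 and 19 | 323 (76 = 19·4, 323 = 19·17), every Z-linear combination of 76 and 323 is divisible by 19, so (76, 323) ⊆ (19). Therefore (76, 323) = (19), d = 19.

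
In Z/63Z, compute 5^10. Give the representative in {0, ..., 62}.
Use repeated squaring. Binary(10) = 1010. Walk through the bits of the exponent 10 left-to-right: at each bit after the leading one, square the running value, then multiply by 5 if the bit is 1 (always reducing mod 63):
  bit 1 = 1 (leading): start with 5.
  bit 2 = 0: square 5^2 = 25 (mod 63).
  bit 3 = 1: square 25^2 = 625 ≡ 58; bit is 1, so multiply 58·5 = 290 ≡ 38 (mod 63).
  bit 4 = 0: square 38^2 = 1444 ≡ 58 (mod 63).
Final value: 5^10 ≡ 58 (mod 63).

Final answer: 58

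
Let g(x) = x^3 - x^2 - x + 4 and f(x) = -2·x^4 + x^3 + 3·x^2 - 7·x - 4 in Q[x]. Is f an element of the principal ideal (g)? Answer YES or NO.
YES

In Q[x] the ideal (g) consists of all multiples of g, so f ∈ (g) iff g | f, i.e. iff the remainder of f on division by g is 0. Divide f by g (g is monic, so eliminate the leading term of the running remainder at each step):
  leading term -2·x^4: subtract (-2·x)·g(x) = -2·x^4 + 2·x^3 + 2·x^2 - 8·x, leaving -x^3 + x^2 + x - 4
  leading term -x^3: subtract (-1)·g(x) = -x^3 + x^2 + x - 4, leaving 0
The remainder is 0, so f(x) = g(x) · h(x) with h(x) = -2·x - 1. Hence g | f, i.e. f ∈ (g).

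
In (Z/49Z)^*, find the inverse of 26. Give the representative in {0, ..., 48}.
Apply the extended Euclidean algorithm to (49, 26), tracking rows (r, s, t) with s·49 + t·26 = r. Each division r_prev = q·r_cur + r_new produces the new row as (previous row) − q·(current row):
  row A: (49, 1, 0)   [1·49 + 0·26 = 49]
  row B: (26, 0, 1)   [0·49 + 1·26 = 26]
  49 = 1·26 + 23   → row C = row A − 1·row B = (23, 1, −1)   [check: 1·49 − 1·26 = 23]
  26 = 1·23 + 3   → row D = row B − 1·row C = (3, −1, 2)   [check: −1·49 + 2·26 = 3]
  23 = 7·3 + 2   → row E = row C − 7·row D = (2, 8, −15)   [check: 8·49 − 15·26 = 2]
  3 = 1·2 + 1   → row F = row D − 1·row E = (1, −9, 17)   [check: −9·49 + 17·26 = 1]
  2 = 2·1 + 0   → remainder 0, stop. gcd = 1 (last nonzero row F).
The gcd is 1, so 26 is invertible mod 49. The last nonzero row gives −9·49 + 17·26 = 1, so t = 17. So 26^(−1) ≡ 17 (mod 49). Verify: 26 · 17 = 442 ≡ 1 (mod 49). ✓

Final answer: 26^(−1) ≡ 17 (mod 49)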